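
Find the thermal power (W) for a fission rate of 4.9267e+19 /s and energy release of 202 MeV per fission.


P = fission_rate * E_MeV * 1.602e-13
P = 4.9267e+19 * 202 * 1.602e-13
P = 1.5943e+09 W

1.5943e+09


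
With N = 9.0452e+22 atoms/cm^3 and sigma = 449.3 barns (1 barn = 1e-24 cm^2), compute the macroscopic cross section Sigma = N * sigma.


Sigma = N * sigma_barns * 1e-24
Sigma = 9.0452e+22 * 449.3 * 1e-24
Sigma = 40.640 /cm

40.640


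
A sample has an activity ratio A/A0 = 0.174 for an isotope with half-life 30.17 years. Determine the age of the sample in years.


lambda = ln(2) / t_half = ln(2) / 30.17 = 0.02297472 /yr
t = -ln(A/A0) / lambda
t = -ln(0.174) / 0.02297472
t = 76.114 yr

76.114


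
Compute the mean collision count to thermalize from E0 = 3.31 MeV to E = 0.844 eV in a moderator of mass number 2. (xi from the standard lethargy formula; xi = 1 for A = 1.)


xi = 1 + (A-1)^2/(2A)*ln((A-1)/(A+1)) = 0.7253469 (for A = 2)
n = ln(E0/E) / xi
n = ln(3.31e6 / 0.844) / 0.7253469
n = ln(3.921801e+06) / 0.7253469 = 20.931

20.931


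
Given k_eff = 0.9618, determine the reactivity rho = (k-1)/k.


rho = (k_eff - 1) / k_eff
rho = (0.9618 - 1) / 0.9618
rho = -0.039717

-0.039717


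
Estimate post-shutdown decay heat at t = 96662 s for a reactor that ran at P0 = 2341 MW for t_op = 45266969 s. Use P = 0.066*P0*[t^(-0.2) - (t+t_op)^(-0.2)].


P/P0 = 0.066 * [t^(-0.2) - (t + t_op)^(-0.2)]
P/P0 = 0.066 * [96662^(-0.2) - (96662 + 45266969)^(-0.2)]
P/P0 = 0.066 * [0.1006813 - 0.02942107] = 0.004703175
P = 2341 * 0.004703175 = 11.010 MW

11.010


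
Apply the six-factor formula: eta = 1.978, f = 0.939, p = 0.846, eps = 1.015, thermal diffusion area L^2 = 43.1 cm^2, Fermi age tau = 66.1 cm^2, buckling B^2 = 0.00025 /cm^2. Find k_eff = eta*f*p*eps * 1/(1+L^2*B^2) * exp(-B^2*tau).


k_inf = eta*f*p*eps = 1.978*0.939*0.846*1.015 = 1.594881
P_TNL = 1/(1 + L^2*B^2) = 1/(1 + 43.1*0.00025) = 0.9893399
P_FNL = exp(-B^2*tau) = exp(-0.00025*66.1) = 0.9836108
k_eff = k_inf * P_TNL * P_FNL = 1.594881 * 0.9893399 * 0.9836108
k_eff = 1.5520

1.5520


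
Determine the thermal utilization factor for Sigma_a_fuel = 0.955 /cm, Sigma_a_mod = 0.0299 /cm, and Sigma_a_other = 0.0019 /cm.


f = Sigma_a_fuel / (Sigma_a_fuel + Sigma_a_mod + Sigma_a_other)
f = 0.955 / (0.955 + 0.0299 + 0.0019)
f = 0.96777

0.96777


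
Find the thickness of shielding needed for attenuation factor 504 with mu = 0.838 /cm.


x = ln(factor) / mu
x = ln(504) / 0.838
x = 7.4255 cm

7.4255


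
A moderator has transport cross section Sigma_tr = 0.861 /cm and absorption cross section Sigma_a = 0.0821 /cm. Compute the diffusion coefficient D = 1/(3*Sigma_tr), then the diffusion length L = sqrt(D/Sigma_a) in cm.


D = 1 / (3 * Sigma_tr) = 1 / (3 * 0.861) = 0.3871467 cm
L = sqrt(D / Sigma_a)
L = sqrt(0.3871467 / 0.0821)
L = 2.1715 cm

2.1715


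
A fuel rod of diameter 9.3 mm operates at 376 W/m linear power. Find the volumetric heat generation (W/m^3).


r = D / 2 / 1000 = 9.3 / 2 / 1000 = 0.00465 m
q''' = q' / (pi * r^2)
q''' = 376 / (pi * 0.00465^2)
q''' = 5.5352e+06 W/m^3

5.5352e+06


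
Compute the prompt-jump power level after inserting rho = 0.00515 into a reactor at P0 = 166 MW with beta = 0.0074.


P1/P0 = beta / (beta - rho)
P1/P0 = 0.0074 / (0.0074 - 0.00515) = 3.288889
P1 = 166 * 3.288889 = 545.96 MW

545.96


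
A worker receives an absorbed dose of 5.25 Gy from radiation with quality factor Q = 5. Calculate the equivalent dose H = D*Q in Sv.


H = D * Q
H = 5.25 * 5
H = 26.250 Sv

26.250


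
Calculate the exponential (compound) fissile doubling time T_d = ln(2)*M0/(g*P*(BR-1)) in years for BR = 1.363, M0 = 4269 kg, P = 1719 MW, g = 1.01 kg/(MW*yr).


Breeding gain G = BR - 1 = 1.363 - 1 = 0.363
Fissile production rate = g * P * G = 1.01 * 1719 * 0.363 = 630.23697 kg/yr
T_d = ln(2) * M0 / (g * P * G)
T_d = ln(2) * 4269 / 630.23697 = 4.6951 yr

4.6951


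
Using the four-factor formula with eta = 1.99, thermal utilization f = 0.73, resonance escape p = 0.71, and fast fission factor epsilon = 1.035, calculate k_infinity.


k_inf = eta * f * p * epsilon
k_inf = 1.99 * 0.73 * 0.71 * 1.035
k_inf = 1.0675

1.0675


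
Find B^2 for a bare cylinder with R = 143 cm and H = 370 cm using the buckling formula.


B^2 = (2.405/R)^2 + (pi/H)^2
B^2 = (2.405/143)^2 + (pi/370)^2
B^2 = 3.5494e-04 /cm^2

3.5494e-04


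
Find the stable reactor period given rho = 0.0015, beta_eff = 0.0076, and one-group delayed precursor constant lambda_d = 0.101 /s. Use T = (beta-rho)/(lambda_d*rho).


T = (beta - rho) / (lambda_d * rho)
T = (0.0076 - 0.0015) / (0.101 * 0.0015)
T = 40.264 s

40.264


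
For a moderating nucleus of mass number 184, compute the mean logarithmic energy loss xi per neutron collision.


xi = 1 + (A-1)^2/(2A) * ln((A-1)/(A+1))
xi = 1 + (184-1)^2/(2*184) * ln((184-1)/(184 +1))
xi = 0.010830

0.010830


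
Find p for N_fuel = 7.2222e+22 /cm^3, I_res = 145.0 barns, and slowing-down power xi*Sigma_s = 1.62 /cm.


p = exp(-N * I * 1e-24 / (xi*Sigma_s))
p = exp(-7.2222e+22 * 145.0 * 1e-24 / 1.62)
p = 0.0015581

0.0015581


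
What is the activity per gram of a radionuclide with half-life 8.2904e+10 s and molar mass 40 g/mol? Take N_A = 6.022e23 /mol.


lambda = ln(2) / t_half = ln(2) / 8.2904e+10 = 8.360841e-12 /s
SA = lambda * N_A / M
SA = 8.360841e-12 * 6.022e23 / 40
SA = 1.2587e+11 Bq/g

1.2587e+11


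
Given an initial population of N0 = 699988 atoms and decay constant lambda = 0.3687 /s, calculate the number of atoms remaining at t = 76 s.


N = N0 * exp(-lambda * t)
N = 699988 * exp(-0.3687 * 76)
N = 4.7385e-07

4.7385e-07


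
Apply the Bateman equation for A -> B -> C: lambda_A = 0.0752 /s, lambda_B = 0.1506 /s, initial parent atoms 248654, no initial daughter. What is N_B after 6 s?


N_B(t) = lambda_A * N_A0 / (lambda_B - lambda_A) * [exp(-lambda_A*t) - exp(-lambda_B*t)]
exp(-0.0752*6) = 0.6368635; exp(-0.1506*6) = 0.4051086
N_B = 0.0752 * 248654 / (0.1506 - 0.0752) * (0.6368635 - 0.4051086)
N_B = 57474

57474


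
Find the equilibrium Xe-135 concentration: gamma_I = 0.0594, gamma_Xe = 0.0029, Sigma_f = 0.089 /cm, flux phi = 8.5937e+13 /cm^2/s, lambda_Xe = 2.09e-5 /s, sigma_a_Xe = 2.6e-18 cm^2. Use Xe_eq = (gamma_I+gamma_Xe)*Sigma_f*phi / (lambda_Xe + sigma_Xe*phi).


Xe_eq = (gamma_I + gamma_Xe) * Sigma_f * phi / (lambda_Xe + sigma_Xe * phi)
Numerator = (0.0594 + 0.0029) * 0.089 * 8.5937e+13 = 4.764949e+11
Denominator = 2.09e-5 + 2.6e-18 * 8.5937e+13 = 2.443362e-04
Xe_eq = 4.764949e+11 / 2.443362e-04 = 1.9502e+15 /cm^3

1.9502e+15


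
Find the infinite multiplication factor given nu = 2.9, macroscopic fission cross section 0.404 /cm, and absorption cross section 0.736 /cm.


k_inf = nu * Sigma_f / Sigma_a
k_inf = 2.9 * 0.404 / 0.736
k_inf = 1.5918

1.5918


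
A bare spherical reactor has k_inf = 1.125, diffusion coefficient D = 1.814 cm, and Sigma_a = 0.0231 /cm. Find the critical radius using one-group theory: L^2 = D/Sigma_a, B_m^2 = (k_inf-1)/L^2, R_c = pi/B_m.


L^2 = D / Sigma_a = 1.814 / 0.0231 = 78.52814 cm^2
B_m^2 = (k_inf - 1) / L^2 = (1.125 - 1) / 78.52814 = 0.001591786 /cm^2
For a bare sphere: B_g = pi/R, so R_c = pi / sqrt(B_m^2)
R_c = pi / sqrt(0.001591786) = 78.742 cm

78.742


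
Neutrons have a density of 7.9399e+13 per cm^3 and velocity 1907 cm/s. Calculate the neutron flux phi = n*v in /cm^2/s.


phi = n * v
phi = 7.9399e+13 * 1907
phi = 1.5141e+17 /cm^2/s

1.5141e+17


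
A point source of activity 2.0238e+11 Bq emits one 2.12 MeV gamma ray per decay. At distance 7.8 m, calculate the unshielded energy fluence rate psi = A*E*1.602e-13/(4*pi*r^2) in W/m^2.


psi = A * E * 1.602e-13 / (4*pi*r^2)
psi = 2.0238e+11 * 2.12 * 1.602e-13 / (4*pi*7.8^2)
psi = 8.9901e-05 W/m^2

8.9901e-05


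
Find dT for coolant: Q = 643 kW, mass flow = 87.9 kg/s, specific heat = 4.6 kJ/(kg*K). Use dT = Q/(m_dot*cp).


dT = Q / (m_dot * cp)
dT = 643 / (87.9 * 4.6)
dT = 1.5902 C

1.5902


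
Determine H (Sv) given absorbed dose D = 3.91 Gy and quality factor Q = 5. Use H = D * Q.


H = D * Q
H = 3.91 * 5
H = 19.550 Sv

19.550


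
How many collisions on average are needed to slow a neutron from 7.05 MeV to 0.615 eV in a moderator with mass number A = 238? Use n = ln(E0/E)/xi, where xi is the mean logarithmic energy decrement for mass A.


xi = 1 + (A-1)^2/(2A)*ln((A-1)/(A+1)) = 0.008379872 (for A = 238)
n = ln(E0/E) / xi
n = ln(7.05e6 / 0.615) / 0.008379872
n = ln(1.146341e+07) / 0.008379872 = 1939.7

1939.7


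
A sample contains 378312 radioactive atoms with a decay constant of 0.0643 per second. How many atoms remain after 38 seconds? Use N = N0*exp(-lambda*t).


N = N0 * exp(-lambda * t)
N = 378312 * exp(-0.0643 * 38)
N = 32862

32862


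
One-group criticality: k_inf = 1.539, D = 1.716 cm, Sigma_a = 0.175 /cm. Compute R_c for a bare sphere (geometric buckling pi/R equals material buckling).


L^2 = D / Sigma_a = 1.716 / 0.175 = 9.805714 cm^2
B_m^2 = (k_inf - 1) / L^2 = (1.539 - 1) / 9.805714 = 0.05496795 /cm^2
For a bare sphere: B_g = pi/R, so R_c = pi / sqrt(B_m^2)
R_c = pi / sqrt(0.05496795) = 13.400 cm

13.400


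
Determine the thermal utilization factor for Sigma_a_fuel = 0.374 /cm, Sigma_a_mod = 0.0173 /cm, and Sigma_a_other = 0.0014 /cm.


f = Sigma_a_fuel / (Sigma_a_fuel + Sigma_a_mod + Sigma_a_other)
f = 0.374 / (0.374 + 0.0173 + 0.0014)
f = 0.95238

0.95238


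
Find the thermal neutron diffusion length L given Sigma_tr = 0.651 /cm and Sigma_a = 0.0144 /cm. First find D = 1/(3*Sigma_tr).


D = 1 / (3 * Sigma_tr) = 1 / (3 * 0.651) = 0.5120328 cm
L = sqrt(D / Sigma_a)
L = sqrt(0.5120328 / 0.0144)
L = 5.9630 cm

5.9630


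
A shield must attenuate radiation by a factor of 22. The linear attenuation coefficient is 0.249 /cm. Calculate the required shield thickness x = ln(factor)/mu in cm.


x = ln(factor) / mu
x = ln(22) / 0.249
x = 12.414 cm

12.414


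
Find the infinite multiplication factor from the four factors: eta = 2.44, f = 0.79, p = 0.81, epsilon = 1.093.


k_inf = eta * f * p * epsilon
k_inf = 2.44 * 0.79 * 0.81 * 1.093
k_inf = 1.7066

1.7066


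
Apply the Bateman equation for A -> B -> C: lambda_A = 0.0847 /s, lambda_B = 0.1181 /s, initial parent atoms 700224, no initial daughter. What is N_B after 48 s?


N_B(t) = lambda_A * N_A0 / (lambda_B - lambda_A) * [exp(-lambda_A*t) - exp(-lambda_B*t)]
exp(-0.0847*48) = 0.01715269; exp(-0.1181*48) = 0.003452005
N_B = 0.0847 * 700224 / (0.1181 - 0.0847) * (0.01715269 - 0.003452005)
N_B = 24329

24329


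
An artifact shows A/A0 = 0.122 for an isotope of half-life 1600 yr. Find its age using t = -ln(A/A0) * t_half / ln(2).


lambda = ln(2) / t_half = ln(2) / 1600 = 4.332170e-04 /yr
t = -ln(A/A0) / lambda
t = -ln(0.122) / 4.332170e-04
t = 4856.1 yr

4856.1


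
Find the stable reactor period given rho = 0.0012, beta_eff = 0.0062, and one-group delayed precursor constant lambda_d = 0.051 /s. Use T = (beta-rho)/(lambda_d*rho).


T = (beta - rho) / (lambda_d * rho)
T = (0.0062 - 0.0012) / (0.051 * 0.0012)
T = 81.699 s

81.699


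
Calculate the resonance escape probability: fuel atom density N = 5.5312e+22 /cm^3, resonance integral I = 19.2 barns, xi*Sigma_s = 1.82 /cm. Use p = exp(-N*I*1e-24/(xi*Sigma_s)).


p = exp(-N * I * 1e-24 / (xi*Sigma_s))
p = exp(-5.5312e+22 * 19.2 * 1e-24 / 1.82)
p = 0.55794

0.55794


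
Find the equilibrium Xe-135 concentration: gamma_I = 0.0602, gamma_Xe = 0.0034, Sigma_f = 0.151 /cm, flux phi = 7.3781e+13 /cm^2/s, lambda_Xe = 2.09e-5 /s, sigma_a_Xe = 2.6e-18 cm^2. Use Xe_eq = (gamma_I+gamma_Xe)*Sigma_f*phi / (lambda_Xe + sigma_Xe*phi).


Xe_eq = (gamma_I + gamma_Xe) * Sigma_f * phi / (lambda_Xe + sigma_Xe * phi)
Numerator = (0.0602 + 0.0034) * 0.151 * 7.3781e+13 = 7.085632e+11
Denominator = 2.09e-5 + 2.6e-18 * 7.3781e+13 = 2.127306e-04
Xe_eq = 7.085632e+11 / 2.127306e-04 = 3.3308e+15 /cm^3

3.3308e+15


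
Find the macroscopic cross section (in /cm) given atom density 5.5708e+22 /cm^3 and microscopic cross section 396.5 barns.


Sigma = N * sigma_barns * 1e-24
Sigma = 5.5708e+22 * 396.5 * 1e-24
Sigma = 22.088 /cm

22.088


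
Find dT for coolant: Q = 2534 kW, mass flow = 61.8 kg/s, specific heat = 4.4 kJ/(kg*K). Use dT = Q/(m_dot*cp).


dT = Q / (m_dot * cp)
dT = 2534 / (61.8 * 4.4)
dT = 9.3189 C

9.3189


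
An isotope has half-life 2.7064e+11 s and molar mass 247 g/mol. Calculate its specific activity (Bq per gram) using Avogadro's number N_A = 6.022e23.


lambda = ln(2) / t_half = ln(2) / 2.7064e+11 = 2.561141e-12 /s
SA = lambda * N_A / M
SA = 2.561141e-12 * 6.022e23 / 247
SA = 6.2442e+09 Bq/g

6.2442e+09


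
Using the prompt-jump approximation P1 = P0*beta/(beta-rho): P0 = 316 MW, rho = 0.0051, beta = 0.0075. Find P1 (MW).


P1/P0 = beta / (beta - rho)
P1/P0 = 0.0075 / (0.0075 - 0.0051) = 3.125000
P1 = 316 * 3.125000 = 987.50 MW

987.50


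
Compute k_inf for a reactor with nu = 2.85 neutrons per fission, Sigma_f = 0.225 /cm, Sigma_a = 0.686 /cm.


k_inf = nu * Sigma_f / Sigma_a
k_inf = 2.85 * 0.225 / 0.686
k_inf = 0.93477

0.93477


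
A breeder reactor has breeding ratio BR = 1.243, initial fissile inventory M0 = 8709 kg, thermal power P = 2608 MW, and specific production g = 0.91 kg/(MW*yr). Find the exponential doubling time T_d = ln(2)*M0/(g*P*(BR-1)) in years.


Breeding gain G = BR - 1 = 1.243 - 1 = 0.243
Fissile production rate = g * P * G = 0.91 * 2608 * 0.243 = 576.70704 kg/yr
T_d = ln(2) * M0 / (g * P * G)
T_d = ln(2) * 8709 / 576.70704 = 10.467 yr

10.467


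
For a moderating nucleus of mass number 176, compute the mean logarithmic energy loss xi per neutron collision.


xi = 1 + (A-1)^2/(2A) * ln((A-1)/(A+1))
xi = 1 + (176-1)^2/(2*176) * ln((176-1)/(176 +1))
xi = 0.011321

0.011321


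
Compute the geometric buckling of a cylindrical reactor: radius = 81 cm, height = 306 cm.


B^2 = (2.405/R)^2 + (pi/H)^2
B^2 = (2.405/81)^2 + (pi/306)^2
B^2 = 9.8698e-04 /cm^2

9.8698e-04


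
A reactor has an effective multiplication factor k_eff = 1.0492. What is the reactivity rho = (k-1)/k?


rho = (k_eff - 1) / k_eff
rho = (1.0492 - 1) / 1.0492
rho = 0.046893

0.046893


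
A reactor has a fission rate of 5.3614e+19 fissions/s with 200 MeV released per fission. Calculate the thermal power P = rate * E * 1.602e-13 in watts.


P = fission_rate * E_MeV * 1.602e-13
P = 5.3614e+19 * 200 * 1.602e-13
P = 1.7178e+09 W

1.7178e+09


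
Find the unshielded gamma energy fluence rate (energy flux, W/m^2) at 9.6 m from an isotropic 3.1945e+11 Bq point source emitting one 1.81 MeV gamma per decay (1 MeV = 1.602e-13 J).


psi = A * E * 1.602e-13 / (4*pi*r^2)
psi = 3.1945e+11 * 1.81 * 1.602e-13 / (4*pi*9.6^2)
psi = 7.9982e-05 W/m^2

7.9982e-05


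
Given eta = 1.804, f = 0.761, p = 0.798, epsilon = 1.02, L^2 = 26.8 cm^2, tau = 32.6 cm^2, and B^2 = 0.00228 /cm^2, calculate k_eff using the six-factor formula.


k_inf = eta*f*p*eps = 1.804*0.761*0.798*1.02 = 1.117440
P_TNL = 1/(1 + L^2*B^2) = 1/(1 + 26.8*0.00228) = 0.9424147
P_FNL = exp(-B^2*tau) = exp(-0.00228*32.6) = 0.9283671
k_eff = k_inf * P_TNL * P_FNL = 1.117440 * 0.9424147 * 0.9283671
k_eff = 0.97766

0.97766


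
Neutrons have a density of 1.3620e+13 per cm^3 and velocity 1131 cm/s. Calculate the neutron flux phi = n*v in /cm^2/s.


phi = n * v
phi = 1.3620e+13 * 1131
phi = 1.5404e+16 /cm^2/s

1.5404e+16


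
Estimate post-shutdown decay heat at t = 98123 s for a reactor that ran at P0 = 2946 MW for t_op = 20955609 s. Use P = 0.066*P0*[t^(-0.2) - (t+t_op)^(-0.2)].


P/P0 = 0.066 * [t^(-0.2) - (t + t_op)^(-0.2)]
P/P0 = 0.066 * [98123^(-0.2) - (98123 + 20955609)^(-0.2)]
P/P0 = 0.066 * [0.1003797 - 0.03430316] = 0.004361052
P = 2946 * 0.004361052 = 12.848 MW

12.848


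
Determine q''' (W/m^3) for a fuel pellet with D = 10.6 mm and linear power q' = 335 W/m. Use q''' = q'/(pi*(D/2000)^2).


r = D / 2 / 1000 = 10.6 / 2 / 1000 = 0.0053 m
q''' = q' / (pi * r^2)
q''' = 335 / (pi * 0.0053^2)
q''' = 3.7961e+06 W/m^3

3.7961e+06


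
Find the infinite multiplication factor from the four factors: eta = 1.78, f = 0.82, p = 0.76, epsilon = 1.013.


k_inf = eta * f * p * epsilon
k_inf = 1.78 * 0.82 * 0.76 * 1.013
k_inf = 1.1237

1.1237


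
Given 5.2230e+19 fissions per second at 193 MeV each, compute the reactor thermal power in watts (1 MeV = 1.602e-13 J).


P = fission_rate * E_MeV * 1.602e-13
P = 5.2230e+19 * 193 * 1.602e-13
P = 1.6149e+09 W

1.6149e+09


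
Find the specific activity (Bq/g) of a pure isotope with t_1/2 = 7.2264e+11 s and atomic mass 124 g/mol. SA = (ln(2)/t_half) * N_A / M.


lambda = ln(2) / t_half = ln(2) / 7.2264e+11 = 9.591874e-13 /s
SA = lambda * N_A / M
SA = 9.591874e-13 * 6.022e23 / 124
SA = 4.6582e+09 Bq/g

4.6582e+09


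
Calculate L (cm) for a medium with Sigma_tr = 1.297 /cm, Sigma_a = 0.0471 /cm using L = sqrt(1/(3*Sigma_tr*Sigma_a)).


D = 1 / (3 * Sigma_tr) = 1 / (3 * 1.297) = 0.2570033 cm
L = sqrt(D / Sigma_a)
L = sqrt(0.2570033 / 0.0471)
L = 2.3359 cm

2.3359


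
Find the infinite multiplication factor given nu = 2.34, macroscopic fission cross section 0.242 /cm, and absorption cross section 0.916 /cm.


k_inf = nu * Sigma_f / Sigma_a
k_inf = 2.34 * 0.242 / 0.916
k_inf = 0.61821

0.61821


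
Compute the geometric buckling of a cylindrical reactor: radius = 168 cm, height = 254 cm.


B^2 = (2.405/R)^2 + (pi/H)^2
B^2 = (2.405/168)^2 + (pi/254)^2
B^2 = 3.5791e-04 /cm^2

3.5791e-04


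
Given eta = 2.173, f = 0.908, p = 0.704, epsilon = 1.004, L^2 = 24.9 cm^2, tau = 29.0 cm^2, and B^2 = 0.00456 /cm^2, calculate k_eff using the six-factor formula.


k_inf = eta*f*p*eps = 2.173*0.908*0.704*1.004 = 1.394607
P_TNL = 1/(1 + L^2*B^2) = 1/(1 + 24.9*0.00456) = 0.8980337
P_FNL = exp(-B^2*tau) = exp(-0.00456*29.0) = 0.8761307
k_eff = k_inf * P_TNL * P_FNL = 1.394607 * 0.8980337 * 0.8761307
k_eff = 1.0973

1.0973


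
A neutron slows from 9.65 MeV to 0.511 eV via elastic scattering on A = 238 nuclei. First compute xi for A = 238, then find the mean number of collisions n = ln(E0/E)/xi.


xi = 1 + (A-1)^2/(2A)*ln((A-1)/(A+1)) = 0.008379872 (for A = 238)
n = ln(E0/E) / xi
n = ln(9.65e6 / 0.511) / 0.008379872
n = ln(1.888454e+07) / 0.008379872 = 1999.3

1999.3


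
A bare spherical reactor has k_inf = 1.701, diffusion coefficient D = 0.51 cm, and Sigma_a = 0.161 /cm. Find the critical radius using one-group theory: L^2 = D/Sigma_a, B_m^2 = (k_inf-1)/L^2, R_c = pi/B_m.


L^2 = D / Sigma_a = 0.51 / 0.161 = 3.167702 cm^2
B_m^2 = (k_inf - 1) / L^2 = (1.701 - 1) / 3.167702 = 0.2212961 /cm^2
For a bare sphere: B_g = pi/R, so R_c = pi / sqrt(B_m^2)
R_c = pi / sqrt(0.2212961) = 6.6783 cm

6.6783


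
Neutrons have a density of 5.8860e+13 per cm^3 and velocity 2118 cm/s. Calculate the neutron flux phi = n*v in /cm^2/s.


phi = n * v
phi = 5.8860e+13 * 2118
phi = 1.2467e+17 /cm^2/s

1.2467e+17


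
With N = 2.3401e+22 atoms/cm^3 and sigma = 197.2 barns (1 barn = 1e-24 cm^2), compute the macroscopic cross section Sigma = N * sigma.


Sigma = N * sigma_barns * 1e-24
Sigma = 2.3401e+22 * 197.2 * 1e-24
Sigma = 4.6147 /cm

4.6147


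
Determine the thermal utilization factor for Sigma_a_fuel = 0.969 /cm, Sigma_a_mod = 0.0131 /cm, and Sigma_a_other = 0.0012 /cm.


f = Sigma_a_fuel / (Sigma_a_fuel + Sigma_a_mod + Sigma_a_other)
f = 0.969 / (0.969 + 0.0131 + 0.0012)
f = 0.98546

0.98546


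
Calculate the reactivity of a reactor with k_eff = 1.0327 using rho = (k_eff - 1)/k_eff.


rho = (k_eff - 1) / k_eff
rho = (1.0327 - 1) / 1.0327
rho = 0.031665

0.031665


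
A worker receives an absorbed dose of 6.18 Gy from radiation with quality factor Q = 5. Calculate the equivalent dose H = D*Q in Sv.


H = D * Q
H = 6.18 * 5
H = 30.900 Sv

30.900


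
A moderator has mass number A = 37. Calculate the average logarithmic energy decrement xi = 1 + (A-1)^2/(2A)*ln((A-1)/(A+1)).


xi = 1 + (A-1)^2/(2A) * ln((A-1)/(A+1))
xi = 1 + (37-1)^2/(2*37) * ln((37-1)/(37 +1))
xi = 0.053093

0.053093


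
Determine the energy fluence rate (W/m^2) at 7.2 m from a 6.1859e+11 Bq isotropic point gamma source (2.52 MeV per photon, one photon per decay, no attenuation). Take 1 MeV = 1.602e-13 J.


psi = A * E * 1.602e-13 / (4*pi*r^2)
psi = 6.1859e+11 * 2.52 * 1.602e-13 / (4*pi*7.2^2)
psi = 3.8335e-04 W/m^2

3.8335e-04


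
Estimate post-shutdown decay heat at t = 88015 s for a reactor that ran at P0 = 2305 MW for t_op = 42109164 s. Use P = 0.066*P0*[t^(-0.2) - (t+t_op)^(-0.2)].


P/P0 = 0.066 * [t^(-0.2) - (t + t_op)^(-0.2)]
P/P0 = 0.066 * [88015^(-0.2) - (88015 + 42109164)^(-0.2)]
P/P0 = 0.066 * [0.1025861 - 0.02984993] = 0.004800587
P = 2305 * 0.004800587 = 11.065 MW

11.065


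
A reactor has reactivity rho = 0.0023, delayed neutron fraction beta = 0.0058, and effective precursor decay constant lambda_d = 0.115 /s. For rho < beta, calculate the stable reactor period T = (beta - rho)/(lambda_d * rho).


T = (beta - rho) / (lambda_d * rho)
T = (0.0058 - 0.0023) / (0.115 * 0.0023)
T = 13.233 s

13.233


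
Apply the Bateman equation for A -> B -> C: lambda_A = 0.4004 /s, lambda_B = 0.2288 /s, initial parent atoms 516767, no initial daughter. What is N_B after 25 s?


N_B(t) = lambda_A * N_A0 / (lambda_B - lambda_A) * [exp(-lambda_A*t) - exp(-lambda_B*t)]
exp(-0.4004*25) = 4.494819e-05; exp(-0.2288*25) = 0.003279711
N_B = 0.4004 * 516767 / (0.2288 - 0.4004) * (4.494819e-05 - 0.003279711)
N_B = 3900.4

3900.4


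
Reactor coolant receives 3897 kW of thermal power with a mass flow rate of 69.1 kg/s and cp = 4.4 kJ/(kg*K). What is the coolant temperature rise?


dT = Q / (m_dot * cp)
dT = 3897 / (69.1 * 4.4)
dT = 12.817 C

12.817


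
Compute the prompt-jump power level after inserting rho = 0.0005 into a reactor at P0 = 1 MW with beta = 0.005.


P1/P0 = beta / (beta - rho)
P1/P0 = 0.005 / (0.005 - 0.0005) = 1.111111
P1 = 1 * 1.111111 = 1.1111 MW

1.1111


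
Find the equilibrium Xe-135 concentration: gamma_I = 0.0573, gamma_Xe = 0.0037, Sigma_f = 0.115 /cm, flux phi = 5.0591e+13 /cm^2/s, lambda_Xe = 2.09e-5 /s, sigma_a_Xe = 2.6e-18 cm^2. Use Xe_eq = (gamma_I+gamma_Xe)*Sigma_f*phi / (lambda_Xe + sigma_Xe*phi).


Xe_eq = (gamma_I + gamma_Xe) * Sigma_f * phi / (lambda_Xe + sigma_Xe * phi)
Numerator = (0.0573 + 0.0037) * 0.115 * 5.0591e+13 = 3.548959e+11
Denominator = 2.09e-5 + 2.6e-18 * 5.0591e+13 = 1.524366e-04
Xe_eq = 3.548959e+11 / 1.524366e-04 = 2.3282e+15 /cm^3

2.3282e+15


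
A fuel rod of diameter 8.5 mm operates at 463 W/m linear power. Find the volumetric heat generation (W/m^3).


r = D / 2 / 1000 = 8.5 / 2 / 1000 = 0.00425 m
q''' = q' / (pi * r^2)
q''' = 463 / (pi * 0.00425^2)
q''' = 8.1593e+06 W/m^3

8.1593e+06


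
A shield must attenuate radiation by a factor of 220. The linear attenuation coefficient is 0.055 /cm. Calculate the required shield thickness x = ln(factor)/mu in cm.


x = ln(factor) / mu
x = ln(220) / 0.055
x = 98.066 cm

98.066


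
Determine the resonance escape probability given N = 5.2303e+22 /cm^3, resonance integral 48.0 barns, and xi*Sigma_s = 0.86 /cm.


p = exp(-N * I * 1e-24 / (xi*Sigma_s))
p = exp(-5.2303e+22 * 48.0 * 1e-24 / 0.86)
p = 0.053975

0.053975


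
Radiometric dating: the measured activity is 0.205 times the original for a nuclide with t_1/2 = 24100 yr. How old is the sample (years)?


lambda = ln(2) / t_half = ln(2) / 24100 = 2.876129e-05 /yr
t = -ln(A/A0) / lambda
t = -ln(0.205) / 2.876129e-05
t = 55100 yr

55100


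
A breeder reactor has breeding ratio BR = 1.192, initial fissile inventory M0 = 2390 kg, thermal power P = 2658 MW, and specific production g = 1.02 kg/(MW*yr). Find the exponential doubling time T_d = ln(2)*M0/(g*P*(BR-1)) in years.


Breeding gain G = BR - 1 = 1.192 - 1 = 0.192
Fissile production rate = g * P * G = 1.02 * 2658 * 0.192 = 520.54272 kg/yr
T_d = ln(2) * M0 / (g * P * G)
T_d = ln(2) * 2390 / 520.54272 = 3.1825 yr

3.1825


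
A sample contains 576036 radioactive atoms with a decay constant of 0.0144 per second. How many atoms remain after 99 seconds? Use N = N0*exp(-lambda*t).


N = N0 * exp(-lambda * t)
N = 576036 * exp(-0.0144 * 99)
N = 138458

138458


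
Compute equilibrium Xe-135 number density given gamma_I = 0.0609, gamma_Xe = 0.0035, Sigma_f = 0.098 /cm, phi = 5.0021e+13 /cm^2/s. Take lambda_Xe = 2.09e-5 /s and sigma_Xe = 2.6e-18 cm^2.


Xe_eq = (gamma_I + gamma_Xe) * Sigma_f * phi / (lambda_Xe + sigma_Xe * phi)
Numerator = (0.0609 + 0.0035) * 0.098 * 5.0021e+13 = 3.156925e+11
Denominator = 2.09e-5 + 2.6e-18 * 5.0021e+13 = 1.509546e-04
Xe_eq = 3.156925e+11 / 1.509546e-04 = 2.0913e+15 /cm^3

2.0913e+15


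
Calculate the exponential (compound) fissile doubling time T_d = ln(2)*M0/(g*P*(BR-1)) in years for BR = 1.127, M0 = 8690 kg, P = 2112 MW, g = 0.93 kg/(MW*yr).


Breeding gain G = BR - 1 = 1.127 - 1 = 0.127
Fissile production rate = g * P * G = 0.93 * 2112 * 0.127 = 249.44832 kg/yr
T_d = ln(2) * M0 / (g * P * G)
T_d = ln(2) * 8690 / 249.44832 = 24.147 yr

24.147


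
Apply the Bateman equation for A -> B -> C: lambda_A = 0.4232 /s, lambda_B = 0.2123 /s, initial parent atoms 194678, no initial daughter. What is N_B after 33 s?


N_B(t) = lambda_A * N_A0 / (lambda_B - lambda_A) * [exp(-lambda_A*t) - exp(-lambda_B*t)]
exp(-0.4232*33) = 8.606310e-07; exp(-0.2123*33) = 9.065177e-04
N_B = 0.4232 * 194678 / (0.2123 - 0.4232) * (8.606310e-07 - 9.065177e-04)
N_B = 353.79

353.79


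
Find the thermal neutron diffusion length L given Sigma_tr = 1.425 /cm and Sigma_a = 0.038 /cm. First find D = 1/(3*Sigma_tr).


D = 1 / (3 * Sigma_tr) = 1 / (3 * 1.425) = 0.2339181 cm
L = sqrt(D / Sigma_a)
L = sqrt(0.2339181 / 0.038)
L = 2.4811 cm

2.4811


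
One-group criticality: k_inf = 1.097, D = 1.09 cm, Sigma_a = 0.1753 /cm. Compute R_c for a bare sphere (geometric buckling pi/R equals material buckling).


L^2 = D / Sigma_a = 1.09 / 0.1753 = 6.217912 cm^2
B_m^2 = (k_inf - 1) / L^2 = (1.097 - 1) / 6.217912 = 0.01560009 /cm^2
For a bare sphere: B_g = pi/R, so R_c = pi / sqrt(B_m^2)
R_c = pi / sqrt(0.01560009) = 25.153 cm

25.153


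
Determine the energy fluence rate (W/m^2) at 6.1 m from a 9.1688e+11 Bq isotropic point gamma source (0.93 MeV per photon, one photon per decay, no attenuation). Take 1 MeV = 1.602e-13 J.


psi = A * E * 1.602e-13 / (4*pi*r^2)
psi = 9.1688e+11 * 0.93 * 1.602e-13 / (4*pi*6.1^2)
psi = 2.9214e-04 W/m^2

2.9214e-04


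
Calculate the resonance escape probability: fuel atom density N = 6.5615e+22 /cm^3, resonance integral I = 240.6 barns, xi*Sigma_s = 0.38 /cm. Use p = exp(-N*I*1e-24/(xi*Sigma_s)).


p = exp(-N * I * 1e-24 / (xi*Sigma_s))
p = exp(-6.5615e+22 * 240.6 * 1e-24 / 0.38)
p = 9.0654e-19

9.0654e-19


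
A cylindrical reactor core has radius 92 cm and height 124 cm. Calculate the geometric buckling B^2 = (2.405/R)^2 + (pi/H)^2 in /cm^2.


B^2 = (2.405/R)^2 + (pi/H)^2
B^2 = (2.405/92)^2 + (pi/124)^2
B^2 = 0.0013253 /cm^2

0.0013253


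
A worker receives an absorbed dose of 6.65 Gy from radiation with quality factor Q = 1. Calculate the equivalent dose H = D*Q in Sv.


H = D * Q
H = 6.65 * 1
H = 6.6500 Sv

6.6500


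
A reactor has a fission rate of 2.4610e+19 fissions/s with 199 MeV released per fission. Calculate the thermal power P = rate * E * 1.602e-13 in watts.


P = fission_rate * E_MeV * 1.602e-13
P = 2.4610e+19 * 199 * 1.602e-13
P = 7.8456e+08 W

7.8456e+08


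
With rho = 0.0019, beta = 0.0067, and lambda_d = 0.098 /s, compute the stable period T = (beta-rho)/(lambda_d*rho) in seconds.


T = (beta - rho) / (lambda_d * rho)
T = (0.0067 - 0.0019) / (0.098 * 0.0019)
T = 25.779 s

25.779


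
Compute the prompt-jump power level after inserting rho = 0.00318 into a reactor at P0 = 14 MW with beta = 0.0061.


P1/P0 = beta / (beta - rho)
P1/P0 = 0.0061 / (0.0061 - 0.00318) = 2.089041
P1 = 14 * 2.089041 = 29.247 MW

29.247


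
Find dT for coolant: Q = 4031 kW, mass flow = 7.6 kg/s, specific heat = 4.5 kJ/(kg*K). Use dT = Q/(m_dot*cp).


dT = Q / (m_dot * cp)
dT = 4031 / (7.6 * 4.5)
dT = 117.87 C

117.87


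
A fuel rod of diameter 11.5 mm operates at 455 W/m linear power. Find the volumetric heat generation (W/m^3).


r = D / 2 / 1000 = 11.5 / 2 / 1000 = 0.00575 m
q''' = q' / (pi * r^2)
q''' = 455 / (pi * 0.00575^2)
q''' = 4.3805e+06 W/m^3

4.3805e+06


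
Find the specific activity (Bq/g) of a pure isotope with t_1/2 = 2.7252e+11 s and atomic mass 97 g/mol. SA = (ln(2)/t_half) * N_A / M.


lambda = ln(2) / t_half = ln(2) / 2.7252e+11 = 2.543473e-12 /s
SA = lambda * N_A / M
SA = 2.543473e-12 * 6.022e23 / 97
SA = 1.5791e+10 Bq/g

1.5791e+10


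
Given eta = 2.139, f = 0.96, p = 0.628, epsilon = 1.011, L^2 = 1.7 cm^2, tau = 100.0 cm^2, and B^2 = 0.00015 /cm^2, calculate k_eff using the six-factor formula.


k_inf = eta*f*p*eps = 2.139*0.96*0.628*1.011 = 1.303745
P_TNL = 1/(1 + L^2*B^2) = 1/(1 + 1.7*0.00015) = 0.9997451
P_FNL = exp(-B^2*tau) = exp(-0.00015*100.0) = 0.9851119
k_eff = k_inf * P_TNL * P_FNL = 1.303745 * 0.9997451 * 0.9851119
k_eff = 1.2840

1.2840


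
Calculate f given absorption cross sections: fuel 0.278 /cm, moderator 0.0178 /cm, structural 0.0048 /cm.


f = Sigma_a_fuel / (Sigma_a_fuel + Sigma_a_mod + Sigma_a_other)
f = 0.278 / (0.278 + 0.0178 + 0.0048)
f = 0.92482

0.92482


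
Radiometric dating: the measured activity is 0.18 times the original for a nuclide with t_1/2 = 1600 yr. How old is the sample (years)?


lambda = ln(2) / t_half = ln(2) / 1600 = 4.332170e-04 /yr
t = -ln(A/A0) / lambda
t = -ln(0.18) / 4.332170e-04
t = 3958.3 yr

3958.3


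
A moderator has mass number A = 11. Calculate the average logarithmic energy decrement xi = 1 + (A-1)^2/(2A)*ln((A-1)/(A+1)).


xi = 1 + (A-1)^2/(2A) * ln((A-1)/(A+1))
xi = 1 + (11-1)^2/(2*11) * ln((11-1)/(11 +1))
xi = 0.17127

0.17127


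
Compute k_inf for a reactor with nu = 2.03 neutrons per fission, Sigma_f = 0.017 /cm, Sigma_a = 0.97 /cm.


k_inf = nu * Sigma_f / Sigma_a
k_inf = 2.03 * 0.017 / 0.97
k_inf = 0.035577

0.035577


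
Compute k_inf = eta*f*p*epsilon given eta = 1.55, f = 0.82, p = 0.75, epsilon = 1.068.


k_inf = eta * f * p * epsilon
k_inf = 1.55 * 0.82 * 0.75 * 1.068
k_inf = 1.0181

1.0181


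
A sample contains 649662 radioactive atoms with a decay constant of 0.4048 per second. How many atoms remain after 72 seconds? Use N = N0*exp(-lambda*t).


N = N0 * exp(-lambda * t)
N = 649662 * exp(-0.4048 * 72)
N = 1.4286e-07

1.4286e-07


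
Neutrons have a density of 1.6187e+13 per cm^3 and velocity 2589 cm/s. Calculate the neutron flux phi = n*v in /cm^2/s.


phi = n * v
phi = 1.6187e+13 * 2589
phi = 4.1908e+16 /cm^2/s

4.1908e+16


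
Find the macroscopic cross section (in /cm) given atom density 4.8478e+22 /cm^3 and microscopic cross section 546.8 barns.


Sigma = N * sigma_barns * 1e-24
Sigma = 4.8478e+22 * 546.8 * 1e-24
Sigma = 26.508 /cm

26.508


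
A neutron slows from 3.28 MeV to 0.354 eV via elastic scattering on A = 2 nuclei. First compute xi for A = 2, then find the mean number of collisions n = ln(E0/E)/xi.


xi = 1 + (A-1)^2/(2A)*ln((A-1)/(A+1)) = 0.7253469 (for A = 2)
n = ln(E0/E) / xi
n = ln(3.28e6 / 0.354) / 0.7253469
n = ln(9.265537e+06) / 0.7253469 = 22.116

22.116


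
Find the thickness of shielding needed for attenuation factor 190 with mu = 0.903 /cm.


x = ln(factor) / mu
x = ln(190) / 0.903
x = 5.8107 cm

5.8107


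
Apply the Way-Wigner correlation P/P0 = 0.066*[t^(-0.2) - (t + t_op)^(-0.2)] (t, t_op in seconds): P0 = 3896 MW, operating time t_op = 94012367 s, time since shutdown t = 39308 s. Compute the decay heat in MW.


P/P0 = 0.066 * [t^(-0.2) - (t + t_op)^(-0.2)]
P/P0 = 0.066 * [39308^(-0.2) - (39308 + 94012367)^(-0.2)]
P/P0 = 0.066 * [0.1205324 - 0.02542885] = 0.006276834
P = 3896 * 0.006276834 = 24.455 MW

24.455


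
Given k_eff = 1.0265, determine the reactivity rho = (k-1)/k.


rho = (k_eff - 1) / k_eff
rho = (1.0265 - 1) / 1.0265
rho = 0.025816

0.025816


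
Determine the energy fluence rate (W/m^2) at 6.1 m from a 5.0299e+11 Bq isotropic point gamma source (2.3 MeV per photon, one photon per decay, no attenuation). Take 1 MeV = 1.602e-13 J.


psi = A * E * 1.602e-13 / (4*pi*r^2)
psi = 5.0299e+11 * 2.3 * 1.602e-13 / (4*pi*6.1^2)
psi = 3.9635e-04 W/m^2

3.9635e-04


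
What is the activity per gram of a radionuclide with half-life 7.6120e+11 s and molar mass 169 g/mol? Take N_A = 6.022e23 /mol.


lambda = ln(2) / t_half = ln(2) / 7.6120e+11 = 9.105980e-13 /s
SA = lambda * N_A / M
SA = 9.105980e-13 * 6.022e23 / 169
SA = 3.2447e+09 Bq/g

3.2447e+09


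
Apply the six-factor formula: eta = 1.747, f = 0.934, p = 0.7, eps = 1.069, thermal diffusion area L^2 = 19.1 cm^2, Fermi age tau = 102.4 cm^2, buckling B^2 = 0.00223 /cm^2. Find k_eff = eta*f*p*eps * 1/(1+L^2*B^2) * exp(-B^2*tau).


k_inf = eta*f*p*eps = 1.747*0.934*0.7*1.069 = 1.221000
P_TNL = 1/(1 + L^2*B^2) = 1/(1 + 19.1*0.00223) = 0.9591470
P_FNL = exp(-B^2*tau) = exp(-0.00223*102.4) = 0.7958441
k_eff = k_inf * P_TNL * P_FNL = 1.221000 * 0.9591470 * 0.7958441
k_eff = 0.93203

0.93203


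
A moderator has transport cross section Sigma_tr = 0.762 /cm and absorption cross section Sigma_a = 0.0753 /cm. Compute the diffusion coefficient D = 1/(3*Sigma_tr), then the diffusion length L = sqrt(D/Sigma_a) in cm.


D = 1 / (3 * Sigma_tr) = 1 / (3 * 0.762) = 0.4374453 cm
L = sqrt(D / Sigma_a)
L = sqrt(0.4374453 / 0.0753)
L = 2.4103 cm

2.4103


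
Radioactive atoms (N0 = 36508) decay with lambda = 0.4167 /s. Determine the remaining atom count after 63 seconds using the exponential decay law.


N = N0 * exp(-lambda * t)
N = 36508 * exp(-0.4167 * 63)
N = 1.4496e-07

1.4496e-07


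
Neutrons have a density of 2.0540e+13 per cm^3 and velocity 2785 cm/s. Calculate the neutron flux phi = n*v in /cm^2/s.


phi = n * v
phi = 2.0540e+13 * 2785
phi = 5.7204e+16 /cm^2/s

5.7204e+16


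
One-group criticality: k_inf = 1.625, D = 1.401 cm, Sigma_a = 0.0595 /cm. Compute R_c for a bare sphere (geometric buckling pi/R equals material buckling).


L^2 = D / Sigma_a = 1.401 / 0.0595 = 23.54622 cm^2
B_m^2 = (k_inf - 1) / L^2 = (1.625 - 1) / 23.54622 = 0.02654354 /cm^2
For a bare sphere: B_g = pi/R, so R_c = pi / sqrt(B_m^2)
R_c = pi / sqrt(0.02654354) = 19.283 cm

19.283


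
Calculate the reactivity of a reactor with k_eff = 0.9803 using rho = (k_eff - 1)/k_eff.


rho = (k_eff - 1) / k_eff
rho = (0.9803 - 1) / 0.9803
rho = -0.020096

-0.020096


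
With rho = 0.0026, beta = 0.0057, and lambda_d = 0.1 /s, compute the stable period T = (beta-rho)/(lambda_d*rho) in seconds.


T = (beta - rho) / (lambda_d * rho)
T = (0.0057 - 0.0026) / (0.1 * 0.0026)
T = 11.923 s

11.923


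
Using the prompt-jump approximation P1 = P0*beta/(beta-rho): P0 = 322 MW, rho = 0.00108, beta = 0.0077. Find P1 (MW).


P1/P0 = beta / (beta - rho)
P1/P0 = 0.0077 / (0.0077 - 0.00108) = 1.163142
P1 = 322 * 1.163142 = 374.53 MW

374.53


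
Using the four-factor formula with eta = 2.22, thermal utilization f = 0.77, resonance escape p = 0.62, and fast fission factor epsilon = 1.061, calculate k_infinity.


k_inf = eta * f * p * epsilon
k_inf = 2.22 * 0.77 * 0.62 * 1.061
k_inf = 1.1245

1.1245


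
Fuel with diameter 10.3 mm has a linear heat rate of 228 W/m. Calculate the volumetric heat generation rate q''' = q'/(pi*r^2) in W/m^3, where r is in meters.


r = D / 2 / 1000 = 10.3 / 2 / 1000 = 0.00515 m
q''' = q' / (pi * r^2)
q''' = 228 / (pi * 0.00515^2)
q''' = 2.7363e+06 W/m^3

2.7363e+06


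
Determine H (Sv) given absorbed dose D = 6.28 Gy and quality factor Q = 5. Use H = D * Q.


H = D * Q
H = 6.28 * 5
H = 31.400 Sv

31.400


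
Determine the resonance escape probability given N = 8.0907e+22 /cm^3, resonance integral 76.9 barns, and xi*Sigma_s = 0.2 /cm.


p = exp(-N * I * 1e-24 / (xi*Sigma_s))
p = exp(-8.0907e+22 * 76.9 * 1e-24 / 0.2)
p = 3.0878e-14

3.0878e-14


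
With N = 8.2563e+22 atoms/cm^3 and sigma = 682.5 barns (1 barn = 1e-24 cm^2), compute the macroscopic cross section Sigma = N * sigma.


Sigma = N * sigma_barns * 1e-24
Sigma = 8.2563e+22 * 682.5 * 1e-24
Sigma = 56.349 /cm

56.349


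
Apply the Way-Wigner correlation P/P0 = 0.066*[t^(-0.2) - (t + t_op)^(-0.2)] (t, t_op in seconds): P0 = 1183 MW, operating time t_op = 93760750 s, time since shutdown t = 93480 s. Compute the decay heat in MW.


P/P0 = 0.066 * [t^(-0.2) - (t + t_op)^(-0.2)]
P/P0 = 0.066 * [93480^(-0.2) - (93480 + 93760750)^(-0.2)]
P/P0 = 0.066 * [0.1013576 - 0.02543954] = 0.005010592
P = 1183 * 0.005010592 = 5.9275 MW

5.9275


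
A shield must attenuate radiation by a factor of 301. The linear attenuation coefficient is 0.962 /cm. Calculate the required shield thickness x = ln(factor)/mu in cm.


x = ln(factor) / mu
x = ln(301) / 0.962
x = 5.9325 cm

5.9325


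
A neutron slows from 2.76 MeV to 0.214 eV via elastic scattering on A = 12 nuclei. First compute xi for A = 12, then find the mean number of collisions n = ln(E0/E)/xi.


xi = 1 + (A-1)^2/(2A)*ln((A-1)/(A+1)) = 0.1577690 (for A = 12)
n = ln(E0/E) / xi
n = ln(2.76e6 / 0.214) / 0.1577690
n = ln(1.289720e+07) / 0.1577690 = 103.78

103.78


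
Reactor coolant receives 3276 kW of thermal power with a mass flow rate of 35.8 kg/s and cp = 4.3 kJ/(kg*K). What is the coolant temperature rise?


dT = Q / (m_dot * cp)
dT = 3276 / (35.8 * 4.3)
dT = 21.281 C

21.281


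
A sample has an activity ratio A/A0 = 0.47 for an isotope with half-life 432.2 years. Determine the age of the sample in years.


lambda = ln(2) / t_half = ln(2) / 432.2 = 0.001603765 /yr
t = -ln(A/A0) / lambda
t = -ln(0.47) / 0.001603765
t = 470.78 yr

470.78


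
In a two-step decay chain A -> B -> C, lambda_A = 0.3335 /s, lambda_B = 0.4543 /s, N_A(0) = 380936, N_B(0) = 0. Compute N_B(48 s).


N_B(t) = lambda_A * N_A0 / (lambda_B - lambda_A) * [exp(-lambda_A*t) - exp(-lambda_B*t)]
exp(-0.3335*48) = 1.116385e-07; exp(-0.4543*48) = 3.385328e-10
N_B = 0.3335 * 380936 / (0.4543 - 0.3335) * (1.116385e-07 - 3.385328e-10)
N_B = 0.11705

0.11705


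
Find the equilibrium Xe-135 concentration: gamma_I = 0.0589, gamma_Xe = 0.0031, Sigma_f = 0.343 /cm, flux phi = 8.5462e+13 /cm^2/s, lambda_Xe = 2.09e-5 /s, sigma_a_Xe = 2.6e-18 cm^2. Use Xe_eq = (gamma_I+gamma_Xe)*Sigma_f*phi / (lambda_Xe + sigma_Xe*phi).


Xe_eq = (gamma_I + gamma_Xe) * Sigma_f * phi / (lambda_Xe + sigma_Xe * phi)
Numerator = (0.0589 + 0.0031) * 0.343 * 8.5462e+13 = 1.817435e+12
Denominator = 2.09e-5 + 2.6e-18 * 8.5462e+13 = 2.431012e-04
Xe_eq = 1.817435e+12 / 2.431012e-04 = 7.4760e+15 /cm^3

7.4760e+15


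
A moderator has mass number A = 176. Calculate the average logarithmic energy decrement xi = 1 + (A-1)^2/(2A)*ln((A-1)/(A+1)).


xi = 1 + (A-1)^2/(2A) * ln((A-1)/(A+1))
xi = 1 + (176-1)^2/(2*176) * ln((176-1)/(176 +1))
xi = 0.011321

0.011321


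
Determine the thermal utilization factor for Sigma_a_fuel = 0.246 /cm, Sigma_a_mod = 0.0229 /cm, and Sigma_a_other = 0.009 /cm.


f = Sigma_a_fuel / (Sigma_a_fuel + Sigma_a_mod + Sigma_a_other)
f = 0.246 / (0.246 + 0.0229 + 0.009)
f = 0.88521

0.88521


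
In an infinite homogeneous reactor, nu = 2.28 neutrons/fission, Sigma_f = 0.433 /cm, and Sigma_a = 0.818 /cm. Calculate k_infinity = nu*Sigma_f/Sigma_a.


k_inf = nu * Sigma_f / Sigma_a
k_inf = 2.28 * 0.433 / 0.818
k_inf = 1.2069

1.2069


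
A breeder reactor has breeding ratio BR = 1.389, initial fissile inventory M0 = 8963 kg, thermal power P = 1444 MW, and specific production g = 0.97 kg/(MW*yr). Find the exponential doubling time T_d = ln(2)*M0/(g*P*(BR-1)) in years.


Breeding gain G = BR - 1 = 1.389 - 1 = 0.389
Fissile production rate = g * P * G = 0.97 * 1444 * 0.389 = 544.86452 kg/yr
T_d = ln(2) * M0 / (g * P * G)
T_d = ln(2) * 8963 / 544.86452 = 11.402 yr

11.402
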